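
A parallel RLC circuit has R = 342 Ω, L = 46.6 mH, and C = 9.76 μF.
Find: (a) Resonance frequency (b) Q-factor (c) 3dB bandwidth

Step 1 — Resonance: ω₀ = 1/√(LC) = 1/√(0.0466·9.76e-06) = 1483 rad/s.
Step 2 — f₀ = ω₀/(2π) = 236 Hz.
Step 3 — Parallel Q: Q = R/(ω₀L) = 342/(1483·0.0466) = 4.949.
Step 4 — Bandwidth: Δω = ω₀/Q = 299.6 rad/s; BW = Δω/(2π) = 47.68 Hz.

(a) f₀ = 236 Hz  (b) Q = 4.949  (c) BW = 47.68 Hz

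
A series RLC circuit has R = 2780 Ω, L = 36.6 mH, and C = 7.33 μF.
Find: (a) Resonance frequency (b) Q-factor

Step 1 — Resonance condition Im(Z)=0 gives ω₀ = 1/√(LC).
Step 2 — ω₀ = 1/√(0.0366·7.33e-06) = 1931 rad/s.
Step 3 — f₀ = ω₀/(2π) = 307.3 Hz.
Step 4 — Series Q: Q = ω₀L/R = 1931·0.0366/2780 = 0.02542.

(a) f₀ = 307.3 Hz  (b) Q = 0.02542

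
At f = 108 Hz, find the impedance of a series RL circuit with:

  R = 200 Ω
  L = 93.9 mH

Step 1 — Angular frequency: ω = 2π·f = 2π·108 = 678.6 rad/s.
Step 2 — Component impedances:
  R: Z = R = 200 Ω
  L: Z = jωL = j·678.6·0.0939 = 0 + j63.72 Ω
Step 3 — Series combination: Z_total = R + L = 200 + j63.72 Ω = 209.9∠17.7° Ω.

Z = 200 + j63.72 Ω = 209.9∠17.7° Ω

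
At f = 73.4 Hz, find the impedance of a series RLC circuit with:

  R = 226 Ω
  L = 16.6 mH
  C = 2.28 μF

Step 1 — Angular frequency: ω = 2π·f = 2π·73.4 = 461.2 rad/s.
Step 2 — Component impedances:
  R: Z = R = 226 Ω
  L: Z = jωL = j·461.2·0.0166 = 0 + j7.656 Ω
  C: Z = 1/(jωC) = -j/(ω·C) = 0 - j951 Ω
Step 3 — Series combination: Z_total = R + L + C = 226 - j943.4 Ω = 970.1∠-76.5° Ω.

Z = 226 - j943.4 Ω = 970.1∠-76.5° Ω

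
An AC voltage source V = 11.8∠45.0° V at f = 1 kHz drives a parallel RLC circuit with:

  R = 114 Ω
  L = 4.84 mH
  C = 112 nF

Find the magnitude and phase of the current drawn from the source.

Step 1 — Angular frequency: ω = 2π·f = 2π·1000 = 6283 rad/s.
Step 2 — Component impedances:
  R: Z = R = 114 Ω
  L: Z = jωL = j·6283·0.00484 = 0 + j30.41 Ω
  C: Z = 1/(jωC) = -j/(ω·C) = 0 - j1421 Ω
Step 3 — Parallel combination: 1/Z_total = 1/R + 1/L + 1/C; Z_total = 7.885 + j28.93 Ω = 29.98∠74.8° Ω.
Step 4 — Source phasor: V = 11.8∠45.0° V = 8.344 + j8.344 V.
Step 5 — Ohm's law: I = V / Z_total = (8.344 + j8.344) / (7.885 + j28.93) = 0.3417 - j0.1953 A.
Step 6 — Convert to polar: |I| = 0.3936 A, ∠I = -29.8°.

I = 0.3936∠-29.8° A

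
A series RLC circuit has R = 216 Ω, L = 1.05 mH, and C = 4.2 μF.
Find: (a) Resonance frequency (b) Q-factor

Step 1 — Resonance condition Im(Z)=0 gives ω₀ = 1/√(LC).
Step 2 — ω₀ = 1/√(0.00105·4.2e-06) = 1.506e+04 rad/s.
Step 3 — f₀ = ω₀/(2π) = 2397 Hz.
Step 4 — Series Q: Q = ω₀L/R = 1.506e+04·0.00105/216 = 0.0732.

(a) f₀ = 2397 Hz  (b) Q = 0.0732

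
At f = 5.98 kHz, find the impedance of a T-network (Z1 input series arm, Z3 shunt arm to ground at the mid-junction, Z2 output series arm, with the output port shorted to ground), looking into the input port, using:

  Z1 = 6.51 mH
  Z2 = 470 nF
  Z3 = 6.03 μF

Step 1 — Angular frequency: ω = 2π·f = 2π·5980 = 3.757e+04 rad/s.
Step 2 — Component impedances:
  Z1: Z = jωL = j·3.757e+04·0.00651 = 0 + j244.6 Ω
  Z2: Z = 1/(jωC) = -j/(ω·C) = 0 - j56.63 Ω
  Z3: Z = 1/(jωC) = -j/(ω·C) = 0 - j4.414 Ω
Step 3 — With the output port shorted to ground, the output series arm Z2 runs from the junction to ground; the shunt arm Z3 also runs from the junction to ground. They appear in parallel: Z3 || Z2 = 0 - j4.095 Ω.
Step 4 — Series with input arm Z1: Z_in = Z1 + (Z3 || Z2) = 0 + j240.5 Ω = 240.5∠90.0° Ω.

Z = 0 + j240.5 Ω = 240.5∠90.0° Ω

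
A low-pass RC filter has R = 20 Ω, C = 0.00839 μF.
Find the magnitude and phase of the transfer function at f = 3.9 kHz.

Step 1 — Angular frequency: ω = 2π·3900 = 2.45e+04 rad/s.
Step 2 — Transfer function: H(jω) = 1/(1 + jωRC).
Step 3 — Denominator: 1 + jωRC = 1 + j·2.45e+04·20·8.39e-09 = 1 + j0.004112.
Step 4 — H = 1 - j0.004112.
Step 5 — Magnitude: |H| = 1 (-0.0 dB); phase: φ = -0.2°.

|H| = 1 (-0.0 dB), φ = -0.2°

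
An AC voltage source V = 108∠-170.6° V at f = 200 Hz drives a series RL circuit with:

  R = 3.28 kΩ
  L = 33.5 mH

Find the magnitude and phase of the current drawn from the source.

Step 1 — Angular frequency: ω = 2π·f = 2π·200 = 1257 rad/s.
Step 2 — Component impedances:
  R: Z = R = 3280 Ω
  L: Z = jωL = j·1257·0.0335 = 0 + j42.1 Ω
Step 3 — Series combination: Z_total = R + L = 3280 + j42.1 Ω = 3280∠0.7° Ω.
Step 4 — Source phasor: V = 108∠-170.6° V = -106.5 - j17.64 V.
Step 5 — Ohm's law: I = V / Z_total = (-106.5 - j17.64) / (3280 + j42.1) = -0.03255 - j0.00496 A.
Step 6 — Convert to polar: |I| = 0.03292 A, ∠I = -171.3°.

I = 0.03292∠-171.3° A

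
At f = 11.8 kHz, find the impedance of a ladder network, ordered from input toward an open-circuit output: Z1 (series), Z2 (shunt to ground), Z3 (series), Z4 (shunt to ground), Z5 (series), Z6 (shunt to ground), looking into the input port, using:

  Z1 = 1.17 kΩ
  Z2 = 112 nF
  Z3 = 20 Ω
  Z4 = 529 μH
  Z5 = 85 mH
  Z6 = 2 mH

Step 1 — Angular frequency: ω = 2π·f = 2π·1.18e+04 = 7.414e+04 rad/s.
Step 2 — Component impedances:
  Z1: Z = R = 1170 Ω
  Z2: Z = 1/(jωC) = -j/(ω·C) = 0 - j120.4 Ω
  Z3: Z = R = 20 Ω
  Z4: Z = jωL = j·7.414e+04·0.000529 = 0 + j39.22 Ω
  Z5: Z = jωL = j·7.414e+04·0.085 = 0 + j6302 Ω
  Z6: Z = jωL = j·7.414e+04·0.002 = 0 + j148.3 Ω
Step 3 — Ladder network (open output): work backward from the far end, alternating series and parallel combinations. Z_in = 1211 + j47.52 Ω = 1212∠2.2° Ω.

Z = 1211 + j47.52 Ω = 1212∠2.2° Ω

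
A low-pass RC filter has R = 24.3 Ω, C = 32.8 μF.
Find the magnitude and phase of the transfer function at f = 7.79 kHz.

Step 1 — Angular frequency: ω = 2π·7790 = 4.895e+04 rad/s.
Step 2 — Transfer function: H(jω) = 1/(1 + jωRC).
Step 3 — Denominator: 1 + jωRC = 1 + j·4.895e+04·24.3·3.28e-05 = 1 + j39.01.
Step 4 — H = 0.0006566 - j0.02562.
Step 5 — Magnitude: |H| = 0.02562 (-31.8 dB); phase: φ = -88.5°.

|H| = 0.02562 (-31.8 dB), φ = -88.5°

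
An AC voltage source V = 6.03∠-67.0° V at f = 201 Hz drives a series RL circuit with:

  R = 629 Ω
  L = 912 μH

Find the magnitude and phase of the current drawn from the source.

Step 1 — Angular frequency: ω = 2π·f = 2π·201 = 1263 rad/s.
Step 2 — Component impedances:
  R: Z = R = 629 Ω
  L: Z = jωL = j·1263·0.000912 = 0 + j1.152 Ω
Step 3 — Series combination: Z_total = R + L = 629 + j1.152 Ω = 629∠0.1° Ω.
Step 4 — Source phasor: V = 6.03∠-67.0° V = 2.356 - j5.551 V.
Step 5 — Ohm's law: I = V / Z_total = (2.356 - j5.551) / (629 + j1.152) = 0.00373 - j0.008831 A.
Step 6 — Convert to polar: |I| = 0.009587 A, ∠I = -67.1°.

I = 0.009587∠-67.1° A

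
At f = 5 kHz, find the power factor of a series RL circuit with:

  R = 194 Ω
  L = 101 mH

Step 1 — Angular frequency: ω = 2π·f = 2π·5000 = 3.142e+04 rad/s.
Step 2 — Component impedances:
  R: Z = R = 194 Ω
  L: Z = jωL = j·3.142e+04·0.101 = 0 + j3173 Ω
Step 3 — Series combination: Z_total = R + L = 194 + j3173 Ω = 3179∠86.5° Ω.
Step 4 — Power factor: PF = cos(φ) = Re(Z)/|Z| = 194/3179 = 0.06103.
Step 5 — Type: Im(Z) = 3173 ⇒ lagging (phase φ = 86.5°).

PF = 0.06103 (lagging, φ = 86.5°)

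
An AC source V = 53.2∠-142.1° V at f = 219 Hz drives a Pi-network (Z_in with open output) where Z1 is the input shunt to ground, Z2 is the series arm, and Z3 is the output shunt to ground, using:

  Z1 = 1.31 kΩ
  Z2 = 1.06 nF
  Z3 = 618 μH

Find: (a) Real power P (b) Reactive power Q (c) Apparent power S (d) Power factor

Step 1 — Angular frequency: ω = 2π·f = 2π·219 = 1376 rad/s.
Step 2 — Component impedances:
  Z1: Z = R = 1310 Ω
  Z2: Z = 1/(jωC) = -j/(ω·C) = 0 - j6.856e+05 Ω
  Z3: Z = jωL = j·1376·0.000618 = 0 + j0.8504 Ω
Step 3 — With open output, the series arm Z2 and the output shunt Z3 appear in series to ground: Z2 + Z3 = 0 - j6.856e+05 Ω.
Step 4 — Parallel with input shunt Z1: Z_in = Z1 || (Z2 + Z3) = 1310 - j2.503 Ω = 1310∠-0.1° Ω.
Step 5 — Source phasor: V = 53.2∠-142.1° V = -41.98 - j32.68 V.
Step 6 — Current: I = V / Z = -0.032 - j0.02501 A = 0.04061∠-142.0° A.
Step 7 — Complex power: S = V·I* = 2.16 - j0.004128 VA.
Step 8 — Real power: P = Re(S) = 2.16 W.
Step 9 — Reactive power: Q = Im(S) = -0.004128 VAR.
Step 10 — Apparent power: |S| = 2.16 VA.
Step 11 — Power factor: PF = P/|S| = 1 (leading).

(a) P = 2.16 W  (b) Q = -0.004128 VAR  (c) S = 2.16 VA  (d) PF = 1 (leading)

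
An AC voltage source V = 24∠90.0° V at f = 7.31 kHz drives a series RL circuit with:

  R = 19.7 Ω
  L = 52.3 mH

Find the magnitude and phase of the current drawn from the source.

Step 1 — Angular frequency: ω = 2π·f = 2π·7310 = 4.593e+04 rad/s.
Step 2 — Component impedances:
  R: Z = R = 19.7 Ω
  L: Z = jωL = j·4.593e+04·0.0523 = 0 + j2402 Ω
Step 3 — Series combination: Z_total = R + L = 19.7 + j2402 Ω = 2402∠89.5° Ω.
Step 4 — Source phasor: V = 24∠90.0° V = 0 + j24 V.
Step 5 — Ohm's law: I = V / Z_total = (0 + j24) / (19.7 + j2402) = 0.00999 + j8.193e-05 A.
Step 6 — Convert to polar: |I| = 0.009991 A, ∠I = 0.5°.

I = 0.009991∠0.5° A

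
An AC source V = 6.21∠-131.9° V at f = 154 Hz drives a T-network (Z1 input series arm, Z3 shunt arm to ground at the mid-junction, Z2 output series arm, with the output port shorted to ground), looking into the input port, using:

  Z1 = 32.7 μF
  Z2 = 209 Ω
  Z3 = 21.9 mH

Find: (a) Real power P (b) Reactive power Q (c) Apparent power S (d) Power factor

Step 1 — Angular frequency: ω = 2π·f = 2π·154 = 967.6 rad/s.
Step 2 — Component impedances:
  Z1: Z = 1/(jωC) = -j/(ω·C) = 0 - j31.6 Ω
  Z2: Z = R = 209 Ω
  Z3: Z = jωL = j·967.6·0.0219 = 0 + j21.19 Ω
Step 3 — With the output port shorted to ground, the output series arm Z2 runs from the junction to ground; the shunt arm Z3 also runs from the junction to ground. They appear in parallel: Z3 || Z2 = 2.127 + j20.98 Ω.
Step 4 — Series with input arm Z1: Z_in = Z1 + (Z3 || Z2) = 2.127 - j10.63 Ω = 10.84∠-78.7° Ω.
Step 5 — Source phasor: V = 6.21∠-131.9° V = -4.147 - j4.622 V.
Step 6 — Current: I = V / Z = 0.343 - j0.4588 A = 0.5729∠-53.2° A.
Step 7 — Complex power: S = V·I* = 0.6979 - j3.488 VA.
Step 8 — Real power: P = Re(S) = 0.6979 W.
Step 9 — Reactive power: Q = Im(S) = -3.488 VAR.
Step 10 — Apparent power: |S| = 3.557 VA.
Step 11 — Power factor: PF = P/|S| = 0.1962 (leading).

(a) P = 0.6979 W  (b) Q = -3.488 VAR  (c) S = 3.557 VA  (d) PF = 0.1962 (leading)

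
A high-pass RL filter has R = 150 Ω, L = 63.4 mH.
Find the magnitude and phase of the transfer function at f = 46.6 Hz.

Step 1 — Angular frequency: ω = 2π·46.6 = 292.8 rad/s.
Step 2 — Transfer function: H(jω) = jωL/(R + jωL).
Step 3 — Numerator jωL = j·18.56; denominator R + jωL = 150 + j18.56.
Step 4 — H = 0.01508 + j0.1219.
Step 5 — Magnitude: |H| = 0.1228 (-18.2 dB); phase: φ = 82.9°.

|H| = 0.1228 (-18.2 dB), φ = 82.9°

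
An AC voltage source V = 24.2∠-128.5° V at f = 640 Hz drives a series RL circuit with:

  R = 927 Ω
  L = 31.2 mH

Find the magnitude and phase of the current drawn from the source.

Step 1 — Angular frequency: ω = 2π·f = 2π·640 = 4021 rad/s.
Step 2 — Component impedances:
  R: Z = R = 927 Ω
  L: Z = jωL = j·4021·0.0312 = 0 + j125.5 Ω
Step 3 — Series combination: Z_total = R + L = 927 + j125.5 Ω = 935.5∠7.7° Ω.
Step 4 — Source phasor: V = 24.2∠-128.5° V = -15.06 - j18.94 V.
Step 5 — Ohm's law: I = V / Z_total = (-15.06 - j18.94) / (927 + j125.5) = -0.01867 - j0.0179 A.
Step 6 — Convert to polar: |I| = 0.02587 A, ∠I = -136.2°.

I = 0.02587∠-136.2° A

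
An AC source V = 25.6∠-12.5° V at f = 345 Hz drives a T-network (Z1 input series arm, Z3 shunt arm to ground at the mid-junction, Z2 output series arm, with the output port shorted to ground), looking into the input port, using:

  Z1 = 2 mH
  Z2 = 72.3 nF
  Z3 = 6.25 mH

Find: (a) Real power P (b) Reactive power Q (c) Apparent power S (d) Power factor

Step 1 — Angular frequency: ω = 2π·f = 2π·345 = 2168 rad/s.
Step 2 — Component impedances:
  Z1: Z = jωL = j·2168·0.002 = 0 + j4.335 Ω
  Z2: Z = 1/(jωC) = -j/(ω·C) = 0 - j6381 Ω
  Z3: Z = jωL = j·2168·0.00625 = 0 + j13.55 Ω
Step 3 — With the output port shorted to ground, the output series arm Z2 runs from the junction to ground; the shunt arm Z3 also runs from the junction to ground. They appear in parallel: Z3 || Z2 = 0 + j13.58 Ω.
Step 4 — Series with input arm Z1: Z_in = Z1 + (Z3 || Z2) = 0 + j17.91 Ω = 17.91∠90.0° Ω.
Step 5 — Source phasor: V = 25.6∠-12.5° V = 24.99 - j5.541 V.
Step 6 — Current: I = V / Z = -0.3093 - j1.395 A = 1.429∠-102.5° A.
Step 7 — Complex power: S = V·I* = 0 + j36.59 VA.
Step 8 — Real power: P = Re(S) = 0 W.
Step 9 — Reactive power: Q = Im(S) = 36.59 VAR.
Step 10 — Apparent power: |S| = 36.59 VA.
Step 11 — Power factor: PF = P/|S| = 0 (lagging).

(a) P = 0 W  (b) Q = 36.59 VAR  (c) S = 36.59 VA  (d) PF = 0 (lagging)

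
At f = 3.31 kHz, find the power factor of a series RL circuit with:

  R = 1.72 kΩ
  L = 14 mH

Step 1 — Angular frequency: ω = 2π·f = 2π·3310 = 2.08e+04 rad/s.
Step 2 — Component impedances:
  R: Z = R = 1720 Ω
  L: Z = jωL = j·2.08e+04·0.014 = 0 + j291.2 Ω
Step 3 — Series combination: Z_total = R + L = 1720 + j291.2 Ω = 1744∠9.6° Ω.
Step 4 — Power factor: PF = cos(φ) = Re(Z)/|Z| = 1720/1744.5 = 0.986.
Step 5 — Type: Im(Z) = 291.2 ⇒ lagging (phase φ = 9.6°).

PF = 0.986 (lagging, φ = 9.6°)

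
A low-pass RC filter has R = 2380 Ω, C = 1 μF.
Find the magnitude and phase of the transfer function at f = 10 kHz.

Step 1 — Angular frequency: ω = 2π·1e+04 = 6.283e+04 rad/s.
Step 2 — Transfer function: H(jω) = 1/(1 + jωRC).
Step 3 — Denominator: 1 + jωRC = 1 + j·6.283e+04·2380·1e-06 = 1 + j149.5.
Step 4 — H = 4.472e-05 - j0.006687.
Step 5 — Magnitude: |H| = 0.006687 (-43.5 dB); phase: φ = -89.6°.

|H| = 0.006687 (-43.5 dB), φ = -89.6°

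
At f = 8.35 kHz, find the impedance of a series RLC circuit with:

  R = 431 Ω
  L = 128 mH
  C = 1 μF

Step 1 — Angular frequency: ω = 2π·f = 2π·8350 = 5.246e+04 rad/s.
Step 2 — Component impedances:
  R: Z = R = 431 Ω
  L: Z = jωL = j·5.246e+04·0.128 = 0 + j6715 Ω
  C: Z = 1/(jωC) = -j/(ω·C) = 0 - j19.06 Ω
Step 3 — Series combination: Z_total = R + L + C = 431 + j6696 Ω = 6710∠86.3° Ω.

Z = 431 + j6696 Ω = 6710∠86.3° Ω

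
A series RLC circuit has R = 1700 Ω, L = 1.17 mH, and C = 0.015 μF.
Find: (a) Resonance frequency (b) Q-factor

Step 1 — Resonance condition Im(Z)=0 gives ω₀ = 1/√(LC).
Step 2 — ω₀ = 1/√(0.00117·1.5e-08) = 2.387e+05 rad/s.
Step 3 — f₀ = ω₀/(2π) = 3.799e+04 Hz.
Step 4 — Series Q: Q = ω₀L/R = 2.387e+05·0.00117/1700 = 0.1643.

(a) f₀ = 3.799e+04 Hz  (b) Q = 0.1643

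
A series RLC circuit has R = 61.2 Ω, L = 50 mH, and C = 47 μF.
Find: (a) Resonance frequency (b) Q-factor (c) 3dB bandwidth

Step 1 — Resonance condition Im(Z)=0 gives ω₀ = 1/√(LC).
Step 2 — ω₀ = 1/√(0.05·4.7e-05) = 652.3 rad/s.
Step 3 — f₀ = ω₀/(2π) = 103.8 Hz.
Step 4 — Series Q: Q = ω₀L/R = 652.3·0.05/61.2 = 0.5329.
Step 5 — 3dB bandwidth: Δω = ω₀/Q = 1224 rad/s; BW = Δω/(2π) = 194.8 Hz.

(a) f₀ = 103.8 Hz  (b) Q = 0.5329  (c) BW = 194.8 Hz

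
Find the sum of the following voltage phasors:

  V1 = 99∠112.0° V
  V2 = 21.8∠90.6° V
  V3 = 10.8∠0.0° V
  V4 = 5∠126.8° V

Step 1 — Convert each phasor to rectangular form:
  V1 = 99·(cos(112.0°) + j·sin(112.0°)) = -37.09 + j91.79 V
  V2 = 21.8·(cos(90.6°) + j·sin(90.6°)) = -0.2283 + j21.8 V
  V3 = 10.8·(cos(0.0°) + j·sin(0.0°)) = 10.8 V
  V4 = 5·(cos(126.8°) + j·sin(126.8°)) = -2.995 + j4.004 V
Step 2 — Sum components: V_total = -29.51 + j117.6 V.
Step 3 — Convert to polar: |V_total| = 121.2 V, ∠V_total = 104.1°.

V_total = 121.2∠104.1° V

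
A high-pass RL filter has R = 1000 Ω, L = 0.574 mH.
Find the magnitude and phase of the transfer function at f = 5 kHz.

Step 1 — Angular frequency: ω = 2π·5000 = 3.142e+04 rad/s.
Step 2 — Transfer function: H(jω) = jωL/(R + jωL).
Step 3 — Numerator jωL = j·18.03; denominator R + jωL = 1000 + j18.03.
Step 4 — H = 0.0003251 + j0.01803.
Step 5 — Magnitude: |H| = 0.01803 (-34.9 dB); phase: φ = 89.0°.

|H| = 0.01803 (-34.9 dB), φ = 89.0°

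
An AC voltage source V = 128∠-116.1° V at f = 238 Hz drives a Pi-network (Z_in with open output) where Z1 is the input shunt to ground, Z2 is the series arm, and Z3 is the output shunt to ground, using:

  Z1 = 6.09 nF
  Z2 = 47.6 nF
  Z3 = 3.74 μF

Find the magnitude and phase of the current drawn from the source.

Step 1 — Angular frequency: ω = 2π·f = 2π·238 = 1495 rad/s.
Step 2 — Component impedances:
  Z1: Z = 1/(jωC) = -j/(ω·C) = 0 - j1.098e+05 Ω
  Z2: Z = 1/(jωC) = -j/(ω·C) = 0 - j1.405e+04 Ω
  Z3: Z = 1/(jωC) = -j/(ω·C) = 0 - j178.8 Ω
Step 3 — With open output, the series arm Z2 and the output shunt Z3 appear in series to ground: Z2 + Z3 = 0 - j1.423e+04 Ω.
Step 4 — Parallel with input shunt Z1: Z_in = Z1 || (Z2 + Z3) = 0 - j1.26e+04 Ω = 1.26e+04∠-90.0° Ω.
Step 5 — Source phasor: V = 128∠-116.1° V = -56.31 - j114.9 V.
Step 6 — Ohm's law: I = V / Z_total = (-56.31 - j114.9) / (0 - j1.26e+04) = 0.009126 - j0.004471 A.
Step 7 — Convert to polar: |I| = 0.01016 A, ∠I = -26.1°.

I = 0.01016∠-26.1° A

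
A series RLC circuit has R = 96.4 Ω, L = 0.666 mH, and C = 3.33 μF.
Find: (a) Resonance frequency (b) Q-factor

Step 1 — Resonance condition Im(Z)=0 gives ω₀ = 1/√(LC).
Step 2 — ω₀ = 1/√(0.000666·3.33e-06) = 2.123e+04 rad/s.
Step 3 — f₀ = ω₀/(2π) = 3380 Hz.
Step 4 — Series Q: Q = ω₀L/R = 2.123e+04·0.000666/96.4 = 0.1467.

(a) f₀ = 3380 Hz  (b) Q = 0.1467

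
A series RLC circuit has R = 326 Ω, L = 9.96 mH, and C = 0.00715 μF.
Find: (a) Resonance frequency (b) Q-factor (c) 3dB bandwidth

Step 1 — Resonance: ω₀ = 1/√(LC) = 1/√(0.00996·7.15e-09) = 1.185e+05 rad/s.
Step 2 — f₀ = ω₀/(2π) = 1.886e+04 Hz.
Step 3 — Series Q: Q = ω₀L/R = 1.185e+05·0.00996/326 = 3.62.
Step 4 — Bandwidth: Δω = ω₀/Q = 3.273e+04 rad/s; BW = Δω/(2π) = 5209 Hz.

(a) f₀ = 1.886e+04 Hz  (b) Q = 3.62  (c) BW = 5209 Hz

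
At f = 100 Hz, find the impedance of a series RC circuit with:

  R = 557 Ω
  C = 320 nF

Step 1 — Angular frequency: ω = 2π·f = 2π·100 = 628.3 rad/s.
Step 2 — Component impedances:
  R: Z = R = 557 Ω
  C: Z = 1/(jωC) = -j/(ω·C) = 0 - j4974 Ω
Step 3 — Series combination: Z_total = R + C = 557 - j4974 Ω = 5005∠-83.6° Ω.

Z = 557 - j4974 Ω = 5005∠-83.6° Ω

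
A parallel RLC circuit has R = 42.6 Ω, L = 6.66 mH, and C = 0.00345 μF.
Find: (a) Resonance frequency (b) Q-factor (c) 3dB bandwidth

Step 1 — Resonance: ω₀ = 1/√(LC) = 1/√(0.00666·3.45e-09) = 2.086e+05 rad/s.
Step 2 — f₀ = ω₀/(2π) = 3.32e+04 Hz.
Step 3 — Parallel Q: Q = R/(ω₀L) = 42.6/(2.086e+05·0.00666) = 0.03066.
Step 4 — Bandwidth: Δω = ω₀/Q = 6.804e+06 rad/s; BW = Δω/(2π) = 1.083e+06 Hz.

(a) f₀ = 3.32e+04 Hz  (b) Q = 0.03066  (c) BW = 1.083e+06 Hz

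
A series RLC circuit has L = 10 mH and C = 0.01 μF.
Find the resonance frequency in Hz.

Step 1 — Resonance condition Im(Z)=0 gives ω₀ = 1/√(LC).
Step 2 — ω₀ = 1/√(0.01·1e-08) = 1e+05 rad/s.
Step 3 — f₀ = ω₀/(2π) = 1.592e+04 Hz.

f₀ = 1.592e+04 Hz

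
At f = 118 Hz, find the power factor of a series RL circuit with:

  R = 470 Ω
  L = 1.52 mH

Step 1 — Angular frequency: ω = 2π·f = 2π·118 = 741.4 rad/s.
Step 2 — Component impedances:
  R: Z = R = 470 Ω
  L: Z = jωL = j·741.4·0.00152 = 0 + j1.127 Ω
Step 3 — Series combination: Z_total = R + L = 470 + j1.127 Ω = 470∠0.1° Ω.
Step 4 — Power factor: PF = cos(φ) = Re(Z)/|Z| = 470/470 = 1.
Step 5 — Type: Im(Z) = 1.127 ⇒ lagging (phase φ = 0.1°).

PF = 1 (lagging, φ = 0.1°)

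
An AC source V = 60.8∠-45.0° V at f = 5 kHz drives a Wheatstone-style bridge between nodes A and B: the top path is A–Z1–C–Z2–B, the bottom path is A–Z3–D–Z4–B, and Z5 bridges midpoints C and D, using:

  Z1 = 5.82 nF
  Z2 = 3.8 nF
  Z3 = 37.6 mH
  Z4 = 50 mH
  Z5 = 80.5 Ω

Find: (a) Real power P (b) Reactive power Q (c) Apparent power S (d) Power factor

Step 1 — Angular frequency: ω = 2π·f = 2π·5000 = 3.142e+04 rad/s.
Step 2 — Component impedances:
  Z1: Z = 1/(jωC) = -j/(ω·C) = 0 - j5469 Ω
  Z2: Z = 1/(jωC) = -j/(ω·C) = 0 - j8377 Ω
  Z3: Z = jωL = j·3.142e+04·0.0376 = 0 + j1181 Ω
  Z4: Z = jωL = j·3.142e+04·0.05 = 0 + j1571 Ω
  Z5: Z = R = 80.5 Ω
Step 3 — Bridge requires nodal analysis (the Z5 bridge couples midpoints C and D, so the two paths cannot be reduced to a simple series/parallel combination). Setting node B to ground and injecting 1 A at node A, the 3-node admittance system at A, C, D solves to V_A = Z_AB = 0.1605 + j3440 Ω = 3440∠90.0° Ω.
Step 4 — Source phasor: V = 60.8∠-45.0° V = 42.99 - j42.99 V.
Step 5 — Current: I = V / Z = -0.0125 - j0.0125 A = 0.01767∠-135.0° A.
Step 6 — Complex power: S = V·I* = 5.014e-05 + j1.075 VA.
Step 7 — Real power: P = Re(S) = 5.014e-05 W.
Step 8 — Reactive power: Q = Im(S) = 1.075 VAR.
Step 9 — Apparent power: |S| = 1.075 VA.
Step 10 — Power factor: PF = P/|S| = 4.666e-05 (lagging).

(a) P = 5.014e-05 W  (b) Q = 1.075 VAR  (c) S = 1.075 VA  (d) PF = 4.666e-05 (lagging)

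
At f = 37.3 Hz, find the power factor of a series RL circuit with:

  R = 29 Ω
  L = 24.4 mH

Step 1 — Angular frequency: ω = 2π·f = 2π·37.3 = 234.4 rad/s.
Step 2 — Component impedances:
  R: Z = R = 29 Ω
  L: Z = jωL = j·234.4·0.0244 = 0 + j5.718 Ω
Step 3 — Series combination: Z_total = R + L = 29 + j5.718 Ω = 29.56∠11.2° Ω.
Step 4 — Power factor: PF = cos(φ) = Re(Z)/|Z| = 29/29.56 = 0.9811.
Step 5 — Type: Im(Z) = 5.718 ⇒ lagging (phase φ = 11.2°).

PF = 0.9811 (lagging, φ = 11.2°)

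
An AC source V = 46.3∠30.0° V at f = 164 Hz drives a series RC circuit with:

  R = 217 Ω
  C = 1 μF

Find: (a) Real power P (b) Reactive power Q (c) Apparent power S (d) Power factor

Step 1 — Angular frequency: ω = 2π·f = 2π·164 = 1030 rad/s.
Step 2 — Component impedances:
  R: Z = R = 217 Ω
  C: Z = 1/(jωC) = -j/(ω·C) = 0 - j970.5 Ω
Step 3 — Series combination: Z_total = R + C = 217 - j970.5 Ω = 994.4∠-77.4° Ω.
Step 4 — Source phasor: V = 46.3∠30.0° V = 40.1 + j23.15 V.
Step 5 — Current: I = V / Z = -0.01392 + j0.04443 A = 0.04656∠107.4° A.
Step 6 — Complex power: S = V·I* = 0.4704 - j2.104 VA.
Step 7 — Real power: P = Re(S) = 0.4704 W.
Step 8 — Reactive power: Q = Im(S) = -2.104 VAR.
Step 9 — Apparent power: |S| = 2.156 VA.
Step 10 — Power factor: PF = P/|S| = 0.2182 (leading).

(a) P = 0.4704 W  (b) Q = -2.104 VAR  (c) S = 2.156 VA  (d) PF = 0.2182 (leading)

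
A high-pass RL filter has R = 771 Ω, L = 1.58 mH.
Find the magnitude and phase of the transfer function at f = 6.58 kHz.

Step 1 — Angular frequency: ω = 2π·6580 = 4.134e+04 rad/s.
Step 2 — Transfer function: H(jω) = jωL/(R + jωL).
Step 3 — Numerator jωL = j·65.32; denominator R + jωL = 771 + j65.32.
Step 4 — H = 0.007127 + j0.08412.
Step 5 — Magnitude: |H| = 0.08442 (-21.5 dB); phase: φ = 85.2°.

|H| = 0.08442 (-21.5 dB), φ = 85.2°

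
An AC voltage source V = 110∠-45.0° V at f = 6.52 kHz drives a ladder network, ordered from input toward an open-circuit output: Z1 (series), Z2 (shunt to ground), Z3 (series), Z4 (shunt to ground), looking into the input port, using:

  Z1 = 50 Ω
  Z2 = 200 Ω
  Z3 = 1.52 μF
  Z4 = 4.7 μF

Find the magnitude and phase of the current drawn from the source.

Step 1 — Angular frequency: ω = 2π·f = 2π·6520 = 4.097e+04 rad/s.
Step 2 — Component impedances:
  Z1: Z = R = 50 Ω
  Z2: Z = R = 200 Ω
  Z3: Z = 1/(jωC) = -j/(ω·C) = 0 - j16.06 Ω
  Z4: Z = 1/(jωC) = -j/(ω·C) = 0 - j5.194 Ω
Step 3 — Ladder network (open output): work backward from the far end, alternating series and parallel combinations. Z_in = 52.23 - j21.02 Ω = 56.3∠-21.9° Ω.
Step 4 — Source phasor: V = 110∠-45.0° V = 77.78 - j77.78 V.
Step 5 — Ohm's law: I = V / Z_total = (77.78 - j77.78) / (52.23 - j21.02) = 1.797 - j0.766 A.
Step 6 — Convert to polar: |I| = 1.954 A, ∠I = -23.1°.

I = 1.954∠-23.1° A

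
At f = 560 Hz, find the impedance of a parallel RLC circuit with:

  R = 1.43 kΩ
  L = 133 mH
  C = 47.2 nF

Step 1 — Angular frequency: ω = 2π·f = 2π·560 = 3519 rad/s.
Step 2 — Component impedances:
  R: Z = R = 1430 Ω
  L: Z = jωL = j·3519·0.133 = 0 + j468 Ω
  C: Z = 1/(jωC) = -j/(ω·C) = 0 - j6021 Ω
Step 3 — Parallel combination: 1/Z_total = 1/R + 1/L + 1/C; Z_total = 159.9 + j450.7 Ω = 478.2∠70.5° Ω.

Z = 159.9 + j450.7 Ω = 478.2∠70.5° Ω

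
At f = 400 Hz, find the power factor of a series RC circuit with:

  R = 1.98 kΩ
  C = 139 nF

Step 1 — Angular frequency: ω = 2π·f = 2π·400 = 2513 rad/s.
Step 2 — Component impedances:
  R: Z = R = 1980 Ω
  C: Z = 1/(jωC) = -j/(ω·C) = 0 - j2862 Ω
Step 3 — Series combination: Z_total = R + C = 1980 - j2862 Ω = 3481∠-55.3° Ω.
Step 4 — Power factor: PF = cos(φ) = Re(Z)/|Z| = 1980/3480.6 = 0.5689.
Step 5 — Type: Im(Z) = -2862 ⇒ leading (phase φ = -55.3°).

PF = 0.5689 (leading, φ = -55.3°)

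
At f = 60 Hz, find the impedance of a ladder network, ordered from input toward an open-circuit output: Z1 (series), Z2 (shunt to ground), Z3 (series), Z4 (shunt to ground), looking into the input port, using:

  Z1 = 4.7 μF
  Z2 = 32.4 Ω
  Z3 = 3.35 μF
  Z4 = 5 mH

Step 1 — Angular frequency: ω = 2π·f = 2π·60 = 377 rad/s.
Step 2 — Component impedances:
  Z1: Z = 1/(jωC) = -j/(ω·C) = 0 - j564.4 Ω
  Z2: Z = R = 32.4 Ω
  Z3: Z = 1/(jωC) = -j/(ω·C) = 0 - j791.8 Ω
  Z4: Z = jωL = j·377·0.005 = 0 + j1.885 Ω
Step 3 — Ladder network (open output): work backward from the far end, alternating series and parallel combinations. Z_in = 32.35 - j565.7 Ω = 566.6∠-86.7° Ω.

Z = 32.35 - j565.7 Ω = 566.6∠-86.7° Ω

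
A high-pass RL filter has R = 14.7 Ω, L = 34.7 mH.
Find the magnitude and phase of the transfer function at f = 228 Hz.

Step 1 — Angular frequency: ω = 2π·228 = 1433 rad/s.
Step 2 — Transfer function: H(jω) = jωL/(R + jωL).
Step 3 — Numerator jωL = j·49.71; denominator R + jωL = 14.7 + j49.71.
Step 4 — H = 0.9196 + j0.2719.
Step 5 — Magnitude: |H| = 0.9589 (-0.4 dB); phase: φ = 16.5°.

|H| = 0.9589 (-0.4 dB), φ = 16.5°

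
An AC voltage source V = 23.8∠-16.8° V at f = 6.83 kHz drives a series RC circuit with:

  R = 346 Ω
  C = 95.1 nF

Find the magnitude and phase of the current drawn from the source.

Step 1 — Angular frequency: ω = 2π·f = 2π·6830 = 4.291e+04 rad/s.
Step 2 — Component impedances:
  R: Z = R = 346 Ω
  C: Z = 1/(jωC) = -j/(ω·C) = 0 - j245 Ω
Step 3 — Series combination: Z_total = R + C = 346 - j245 Ω = 424∠-35.3° Ω.
Step 4 — Source phasor: V = 23.8∠-16.8° V = 22.78 - j6.879 V.
Step 5 — Ohm's law: I = V / Z_total = (22.78 - j6.879) / (346 - j245) = 0.05323 + j0.01782 A.
Step 6 — Convert to polar: |I| = 0.05614 A, ∠I = 18.5°.

I = 0.05614∠18.5° A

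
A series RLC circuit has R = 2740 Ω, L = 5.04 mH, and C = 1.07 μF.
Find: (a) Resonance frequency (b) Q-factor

Step 1 — Resonance condition Im(Z)=0 gives ω₀ = 1/√(LC).
Step 2 — ω₀ = 1/√(0.00504·1.07e-06) = 1.362e+04 rad/s.
Step 3 — f₀ = ω₀/(2π) = 2167 Hz.
Step 4 — Series Q: Q = ω₀L/R = 1.362e+04·0.00504/2740 = 0.02505.

(a) f₀ = 2167 Hz  (b) Q = 0.02505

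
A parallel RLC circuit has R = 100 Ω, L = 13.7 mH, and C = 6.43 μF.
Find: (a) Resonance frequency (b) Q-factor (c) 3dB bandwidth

Step 1 — Resonance: ω₀ = 1/√(LC) = 1/√(0.0137·6.43e-06) = 3369 rad/s.
Step 2 — f₀ = ω₀/(2π) = 536.2 Hz.
Step 3 — Parallel Q: Q = R/(ω₀L) = 100/(3369·0.0137) = 2.166.
Step 4 — Bandwidth: Δω = ω₀/Q = 1555 rad/s; BW = Δω/(2π) = 247.5 Hz.

(a) f₀ = 536.2 Hz  (b) Q = 2.166  (c) BW = 247.5 Hz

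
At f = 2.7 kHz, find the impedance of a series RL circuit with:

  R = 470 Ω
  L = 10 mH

Step 1 — Angular frequency: ω = 2π·f = 2π·2700 = 1.696e+04 rad/s.
Step 2 — Component impedances:
  R: Z = R = 470 Ω
  L: Z = jωL = j·1.696e+04·0.01 = 0 + j169.6 Ω
Step 3 — Series combination: Z_total = R + L = 470 + j169.6 Ω = 499.7∠19.8° Ω.

Z = 470 + j169.6 Ω = 499.7∠19.8° Ω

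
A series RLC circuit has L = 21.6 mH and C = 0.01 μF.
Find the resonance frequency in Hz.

Step 1 — Resonance condition Im(Z)=0 gives ω₀ = 1/√(LC).
Step 2 — ω₀ = 1/√(0.0216·1e-08) = 6.804e+04 rad/s.
Step 3 — f₀ = ω₀/(2π) = 1.083e+04 Hz.

f₀ = 1.083e+04 Hz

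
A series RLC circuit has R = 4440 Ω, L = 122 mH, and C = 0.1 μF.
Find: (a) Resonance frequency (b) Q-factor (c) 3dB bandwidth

Step 1 — Resonance condition Im(Z)=0 gives ω₀ = 1/√(LC).
Step 2 — ω₀ = 1/√(0.122·1e-07) = 9054 rad/s.
Step 3 — f₀ = ω₀/(2π) = 1441 Hz.
Step 4 — Series Q: Q = ω₀L/R = 9054·0.122/4440 = 0.2488.
Step 5 — 3dB bandwidth: Δω = ω₀/Q = 3.639e+04 rad/s; BW = Δω/(2π) = 5792 Hz.

(a) f₀ = 1441 Hz  (b) Q = 0.2488  (c) BW = 5792 Hz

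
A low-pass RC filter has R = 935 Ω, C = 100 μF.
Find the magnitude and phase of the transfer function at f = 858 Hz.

Step 1 — Angular frequency: ω = 2π·858 = 5391 rad/s.
Step 2 — Transfer function: H(jω) = 1/(1 + jωRC).
Step 3 — Denominator: 1 + jωRC = 1 + j·5391·935·0.0001 = 1 + j504.1.
Step 4 — H = 3.936e-06 - j0.001984.
Step 5 — Magnitude: |H| = 0.001984 (-54.0 dB); phase: φ = -89.9°.

|H| = 0.001984 (-54.0 dB), φ = -89.9°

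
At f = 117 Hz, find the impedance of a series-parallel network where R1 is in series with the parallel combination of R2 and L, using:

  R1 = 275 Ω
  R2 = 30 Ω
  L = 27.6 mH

Step 1 — Angular frequency: ω = 2π·f = 2π·117 = 735.1 rad/s.
Step 2 — Component impedances:
  R1: Z = R = 275 Ω
  R2: Z = R = 30 Ω
  L: Z = jωL = j·735.1·0.0276 = 0 + j20.29 Ω
Step 3 — Parallel branch: R2 || L = 1/(1/R2 + 1/L) = 9.416 + j13.92 Ω.
Step 4 — Series with R1: Z_total = R1 + (R2 || L) = 284.4 + j13.92 Ω = 284.8∠2.8° Ω.

Z = 284.4 + j13.92 Ω = 284.8∠2.8° Ω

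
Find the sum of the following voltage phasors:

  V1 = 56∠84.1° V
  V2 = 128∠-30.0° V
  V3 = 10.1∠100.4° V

Step 1 — Convert each phasor to rectangular form:
  V1 = 56·(cos(84.1°) + j·sin(84.1°)) = 5.756 + j55.7 V
  V2 = 128·(cos(-30.0°) + j·sin(-30.0°)) = 110.9 - j64 V
  V3 = 10.1·(cos(100.4°) + j·sin(100.4°)) = -1.823 + j9.934 V
Step 2 — Sum components: V_total = 114.8 + j1.637 V.
Step 3 — Convert to polar: |V_total| = 114.8 V, ∠V_total = 0.8°.

V_total = 114.8∠0.8° V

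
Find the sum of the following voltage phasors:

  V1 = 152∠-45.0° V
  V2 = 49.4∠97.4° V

Step 1 — Convert each phasor to rectangular form:
  V1 = 152·(cos(-45.0°) + j·sin(-45.0°)) = 107.5 - j107.5 V
  V2 = 49.4·(cos(97.4°) + j·sin(97.4°)) = -6.363 + j48.99 V
Step 2 — Sum components: V_total = 101.1 - j58.49 V.
Step 3 — Convert to polar: |V_total| = 116.8 V, ∠V_total = -30.0°.

V_total = 116.8∠-30.0° V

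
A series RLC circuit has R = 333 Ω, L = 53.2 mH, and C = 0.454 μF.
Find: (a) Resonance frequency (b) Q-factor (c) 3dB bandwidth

Step 1 — Resonance: ω₀ = 1/√(LC) = 1/√(0.0532·4.54e-07) = 6435 rad/s.
Step 2 — f₀ = ω₀/(2π) = 1024 Hz.
Step 3 — Series Q: Q = ω₀L/R = 6435·0.0532/333 = 1.028.
Step 4 — Bandwidth: Δω = ω₀/Q = 6259 rad/s; BW = Δω/(2π) = 996.2 Hz.

(a) f₀ = 1024 Hz  (b) Q = 1.028  (c) BW = 996.2 Hz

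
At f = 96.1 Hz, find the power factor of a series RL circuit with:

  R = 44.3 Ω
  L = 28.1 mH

Step 1 — Angular frequency: ω = 2π·f = 2π·96.1 = 603.8 rad/s.
Step 2 — Component impedances:
  R: Z = R = 44.3 Ω
  L: Z = jωL = j·603.8·0.0281 = 0 + j16.97 Ω
Step 3 — Series combination: Z_total = R + L = 44.3 + j16.97 Ω = 47.44∠21.0° Ω.
Step 4 — Power factor: PF = cos(φ) = Re(Z)/|Z| = 44.3/47.44 = 0.9338.
Step 5 — Type: Im(Z) = 16.97 ⇒ lagging (phase φ = 21.0°).

PF = 0.9338 (lagging, φ = 21.0°)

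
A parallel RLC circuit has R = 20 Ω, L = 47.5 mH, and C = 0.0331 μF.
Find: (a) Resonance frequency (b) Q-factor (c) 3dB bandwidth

Step 1 — Resonance: ω₀ = 1/√(LC) = 1/√(0.0475·3.31e-08) = 2.522e+04 rad/s.
Step 2 — f₀ = ω₀/(2π) = 4014 Hz.
Step 3 — Parallel Q: Q = R/(ω₀L) = 20/(2.522e+04·0.0475) = 0.0167.
Step 4 — Bandwidth: Δω = ω₀/Q = 1.511e+06 rad/s; BW = Δω/(2π) = 2.404e+05 Hz.

(a) f₀ = 4014 Hz  (b) Q = 0.0167  (c) BW = 2.404e+05 Hz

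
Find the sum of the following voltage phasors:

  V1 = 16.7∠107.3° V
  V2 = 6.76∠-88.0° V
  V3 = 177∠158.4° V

Step 1 — Convert each phasor to rectangular form:
  V1 = 16.7·(cos(107.3°) + j·sin(107.3°)) = -4.966 + j15.94 V
  V2 = 6.76·(cos(-88.0°) + j·sin(-88.0°)) = 0.2359 - j6.756 V
  V3 = 177·(cos(158.4°) + j·sin(158.4°)) = -164.6 + j65.16 V
Step 2 — Sum components: V_total = -169.3 + j74.35 V.
Step 3 — Convert to polar: |V_total| = 184.9 V, ∠V_total = 156.3°.

V_total = 184.9∠156.3° V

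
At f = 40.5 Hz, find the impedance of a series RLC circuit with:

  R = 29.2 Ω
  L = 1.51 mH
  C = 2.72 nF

Step 1 — Angular frequency: ω = 2π·f = 2π·40.5 = 254.5 rad/s.
Step 2 — Component impedances:
  R: Z = R = 29.2 Ω
  L: Z = jωL = j·254.5·0.00151 = 0 + j0.3842 Ω
  C: Z = 1/(jωC) = -j/(ω·C) = 0 - j1.445e+06 Ω
Step 3 — Series combination: Z_total = R + L + C = 29.2 - j1.445e+06 Ω = 1.445e+06∠-90.0° Ω.

Z = 29.2 - j1.445e+06 Ω = 1.445e+06∠-90.0° Ω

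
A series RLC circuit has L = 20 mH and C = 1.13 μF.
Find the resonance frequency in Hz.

Step 1 — Resonance condition Im(Z)=0 gives ω₀ = 1/√(LC).
Step 2 — ω₀ = 1/√(0.02·1.13e-06) = 6652 rad/s.
Step 3 — f₀ = ω₀/(2π) = 1059 Hz.

f₀ = 1059 Hz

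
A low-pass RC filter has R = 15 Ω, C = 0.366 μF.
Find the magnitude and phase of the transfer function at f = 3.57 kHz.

Step 1 — Angular frequency: ω = 2π·3570 = 2.243e+04 rad/s.
Step 2 — Transfer function: H(jω) = 1/(1 + jωRC).
Step 3 — Denominator: 1 + jωRC = 1 + j·2.243e+04·15·3.66e-07 = 1 + j0.1231.
Step 4 — H = 0.9851 - j0.1213.
Step 5 — Magnitude: |H| = 0.9925 (-0.1 dB); phase: φ = -7.0°.

|H| = 0.9925 (-0.1 dB), φ = -7.0°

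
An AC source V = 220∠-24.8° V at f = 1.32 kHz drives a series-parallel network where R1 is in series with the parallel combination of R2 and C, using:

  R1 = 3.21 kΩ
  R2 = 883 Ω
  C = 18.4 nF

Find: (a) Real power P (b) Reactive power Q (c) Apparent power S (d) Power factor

Step 1 — Angular frequency: ω = 2π·f = 2π·1320 = 8294 rad/s.
Step 2 — Component impedances:
  R1: Z = R = 3210 Ω
  R2: Z = R = 883 Ω
  C: Z = 1/(jωC) = -j/(ω·C) = 0 - j6553 Ω
Step 3 — Parallel branch: R2 || C = 1/(1/R2 + 1/C) = 867.3 - j116.9 Ω.
Step 4 — Series with R1: Z_total = R1 + (R2 || C) = 4077 - j116.9 Ω = 4079∠-1.6° Ω.
Step 5 — Source phasor: V = 220∠-24.8° V = 199.7 - j92.28 V.
Step 6 — Current: I = V / Z = 0.04959 - j0.02121 A = 0.05394∠-23.2° A.
Step 7 — Complex power: S = V·I* = 11.86 - j0.34 VA.
Step 8 — Real power: P = Re(S) = 11.86 W.
Step 9 — Reactive power: Q = Im(S) = -0.34 VAR.
Step 10 — Apparent power: |S| = 11.87 VA.
Step 11 — Power factor: PF = P/|S| = 0.9996 (leading).

(a) P = 11.86 W  (b) Q = -0.34 VAR  (c) S = 11.87 VA  (d) PF = 0.9996 (leading)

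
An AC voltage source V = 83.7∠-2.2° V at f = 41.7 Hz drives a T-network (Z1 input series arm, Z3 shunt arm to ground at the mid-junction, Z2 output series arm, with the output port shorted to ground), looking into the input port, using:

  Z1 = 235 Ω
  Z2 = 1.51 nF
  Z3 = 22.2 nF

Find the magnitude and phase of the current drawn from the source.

Step 1 — Angular frequency: ω = 2π·f = 2π·41.7 = 262 rad/s.
Step 2 — Component impedances:
  Z1: Z = R = 235 Ω
  Z2: Z = 1/(jωC) = -j/(ω·C) = 0 - j2.528e+06 Ω
  Z3: Z = 1/(jωC) = -j/(ω·C) = 0 - j1.719e+05 Ω
Step 3 — With the output port shorted to ground, the output series arm Z2 runs from the junction to ground; the shunt arm Z3 also runs from the junction to ground. They appear in parallel: Z3 || Z2 = 0 - j1.61e+05 Ω.
Step 4 — Series with input arm Z1: Z_in = Z1 + (Z3 || Z2) = 235 - j1.61e+05 Ω = 1.61e+05∠-89.9° Ω.
Step 5 — Source phasor: V = 83.7∠-2.2° V = 83.64 - j3.213 V.
Step 6 — Ohm's law: I = V / Z_total = (83.64 - j3.213) / (235 - j1.61e+05) = 2.072e-05 + j0.0005196 A.
Step 7 — Convert to polar: |I| = 0.00052 A, ∠I = 87.7°.

I = 0.00052∠87.7° A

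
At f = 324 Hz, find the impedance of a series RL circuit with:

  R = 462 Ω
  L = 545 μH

Step 1 — Angular frequency: ω = 2π·f = 2π·324 = 2036 rad/s.
Step 2 — Component impedances:
  R: Z = R = 462 Ω
  L: Z = jωL = j·2036·0.000545 = 0 + j1.109 Ω
Step 3 — Series combination: Z_total = R + L = 462 + j1.109 Ω = 462∠0.1° Ω.

Z = 462 + j1.109 Ω = 462∠0.1° Ω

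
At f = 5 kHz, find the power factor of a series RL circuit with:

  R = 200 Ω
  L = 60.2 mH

Step 1 — Angular frequency: ω = 2π·f = 2π·5000 = 3.142e+04 rad/s.
Step 2 — Component impedances:
  R: Z = R = 200 Ω
  L: Z = jωL = j·3.142e+04·0.0602 = 0 + j1891 Ω
Step 3 — Series combination: Z_total = R + L = 200 + j1891 Ω = 1902∠84.0° Ω.
Step 4 — Power factor: PF = cos(φ) = Re(Z)/|Z| = 200/1902 = 0.1052.
Step 5 — Type: Im(Z) = 1891 ⇒ lagging (phase φ = 84.0°).

PF = 0.1052 (lagging, φ = 84.0°)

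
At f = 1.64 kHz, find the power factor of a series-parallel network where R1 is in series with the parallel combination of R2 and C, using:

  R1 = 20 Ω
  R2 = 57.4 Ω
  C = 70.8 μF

Step 1 — Angular frequency: ω = 2π·f = 2π·1640 = 1.03e+04 rad/s.
Step 2 — Component impedances:
  R1: Z = R = 20 Ω
  R2: Z = R = 57.4 Ω
  C: Z = 1/(jωC) = -j/(ω·C) = 0 - j1.371 Ω
Step 3 — Parallel branch: R2 || C = 1/(1/R2 + 1/C) = 0.03271 - j1.37 Ω.
Step 4 — Series with R1: Z_total = R1 + (R2 || C) = 20.03 - j1.37 Ω = 20.08∠-3.9° Ω.
Step 5 — Power factor: PF = cos(φ) = Re(Z)/|Z| = 20.033/20.079 = 0.9977.
Step 6 — Type: Im(Z) = -1.37 ⇒ leading (phase φ = -3.9°).

PF = 0.9977 (leading, φ = -3.9°)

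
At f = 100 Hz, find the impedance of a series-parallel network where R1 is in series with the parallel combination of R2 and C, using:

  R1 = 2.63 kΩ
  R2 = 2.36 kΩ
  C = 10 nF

Step 1 — Angular frequency: ω = 2π·f = 2π·100 = 628.3 rad/s.
Step 2 — Component impedances:
  R1: Z = R = 2630 Ω
  R2: Z = R = 2360 Ω
  C: Z = 1/(jωC) = -j/(ω·C) = 0 - j1.592e+05 Ω
Step 3 — Parallel branch: R2 || C = 1/(1/R2 + 1/C) = 2359 - j34.99 Ω.
Step 4 — Series with R1: Z_total = R1 + (R2 || C) = 4989 - j34.99 Ω = 4990∠-0.4° Ω.

Z = 4989 - j34.99 Ω = 4990∠-0.4° Ω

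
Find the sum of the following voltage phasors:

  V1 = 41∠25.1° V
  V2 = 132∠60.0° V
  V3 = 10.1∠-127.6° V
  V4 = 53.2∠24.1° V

Step 1 — Convert each phasor to rectangular form:
  V1 = 41·(cos(25.1°) + j·sin(25.1°)) = 37.13 + j17.39 V
  V2 = 132·(cos(60.0°) + j·sin(60.0°)) = 66 + j114.3 V
  V3 = 10.1·(cos(-127.6°) + j·sin(-127.6°)) = -6.162 - j8.002 V
  V4 = 53.2·(cos(24.1°) + j·sin(24.1°)) = 48.56 + j21.72 V
Step 2 — Sum components: V_total = 145.5 + j145.4 V.
Step 3 — Convert to polar: |V_total| = 205.7 V, ∠V_total = 45.0°.

V_total = 205.7∠45.0° V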